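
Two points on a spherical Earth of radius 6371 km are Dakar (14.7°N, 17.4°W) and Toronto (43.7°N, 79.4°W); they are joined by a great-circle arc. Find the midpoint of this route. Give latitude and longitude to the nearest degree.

≈ (33°N, 43°W)

Write both endpoints as unit vectors p₁, p₂ with components (cos φ cos λ, cos φ sin λ, sin φ).
The central angle between the endpoints is δ = arccos(p₁·p₂) ≈ 1.043 rad (59.8°).
Interpolate at f = 1/2 with slerp weights a = sin((1−f)δ)/sin δ ≈ 0.577, b = sin(fδ)/sin δ ≈ 0.577.
p = a·p₁ + b·p₂ ≈ (0.609, -0.577, 0.545); φ = arcsin(p_z) ≈ 33.01°, λ = atan2(p_y, p_x) ≈ -43.44°.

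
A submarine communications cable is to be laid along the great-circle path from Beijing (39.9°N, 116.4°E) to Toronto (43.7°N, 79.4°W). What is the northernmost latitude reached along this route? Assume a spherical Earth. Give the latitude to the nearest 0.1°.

≈ 81.3°N

The great circle lies in the plane with unit normal n̂ = (p₁ × p₂)/|p₁ × p₂|.
Here n̂_z ≈ +0.152; the vertex latitude is φ_max = arccos|n̂_z| ≈ 81.3°.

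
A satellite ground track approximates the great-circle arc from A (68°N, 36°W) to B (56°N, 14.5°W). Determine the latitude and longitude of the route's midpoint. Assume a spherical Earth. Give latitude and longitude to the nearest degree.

From cos δ = sin φ₁ sin φ₂ + cos φ₁ cos φ₂ cos Δλ, the central angle is δ ≈ 0.271 rad (15.5°).
Interpolate at f = 1/2 with slerp weights a = sin((1−f)δ)/sin δ ≈ 0.505, b = sin(fδ)/sin δ ≈ 0.505.
p = a·p₁ + b·p₂ ≈ (0.426, -0.182, 0.886); φ = arcsin(p_z) ≈ 62.40°, λ = atan2(p_y, p_x) ≈ -23.10°.

≈ (62°N, 23°W)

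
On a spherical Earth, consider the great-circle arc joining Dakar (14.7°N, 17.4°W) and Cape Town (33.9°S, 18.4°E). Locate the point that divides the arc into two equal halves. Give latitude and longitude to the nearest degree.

Write both endpoints as unit vectors p₁, p₂ with components (cos φ cos λ, cos φ sin λ, sin φ).
The central angle between the endpoints is δ = arccos(p₁·p₂) ≈ 1.036 rad (59.4°).
Interpolate at f = 1/2 with slerp weights a = sin((1−f)δ)/sin δ ≈ 0.576, b = sin(fδ)/sin δ ≈ 0.576.
p = a·p₁ + b·p₂ ≈ (0.984, -0.016, -0.175); φ = arcsin(p_z) ≈ -10.08°, λ = atan2(p_y, p_x) ≈ -0.91°.

≈ 10°S, 1°W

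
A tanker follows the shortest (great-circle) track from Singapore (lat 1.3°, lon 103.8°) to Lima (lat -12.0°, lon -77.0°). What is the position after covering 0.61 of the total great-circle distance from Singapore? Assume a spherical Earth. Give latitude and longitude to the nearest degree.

≈ lat -77°, lon -95°

Write both endpoints as unit vectors p₁, p₂ with components (cos φ cos λ, cos φ sin λ, sin φ).
The central angle between the endpoints is δ = arccos(p₁·p₂) ≈ 2.954 rad (169.3°).
Interpolate at f = 0.61 with slerp weights a = sin((1−f)δ)/sin δ ≈ 4.908, b = sin(fδ)/sin δ ≈ 5.228.
p = a·p₁ + b·p₂ ≈ (-0.020, -0.218, -0.976); φ = arcsin(p_z) ≈ -77.34°, λ = atan2(p_y, p_x) ≈ -95.21°.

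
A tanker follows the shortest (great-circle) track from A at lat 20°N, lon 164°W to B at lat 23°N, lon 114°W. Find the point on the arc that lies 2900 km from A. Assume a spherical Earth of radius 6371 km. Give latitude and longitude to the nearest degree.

≈ lat 24°N, lon 136°W

The haversine formula gives a central angle δ ≈ 0.810 rad (46.4°) between the endpoints. The total great-circle distance is δ·R ≈ 0.810 × 6371 ≈ 5159 km, so the target fraction is f = 2900/5159 ≈ 0.562.
Interpolate at f ≈ 0.562 with slerp weights a = sin((1−f)δ)/sin δ ≈ 0.479, b = sin(fδ)/sin δ ≈ 0.607.
p = a·p₁ + b·p₂ ≈ (-0.660, -0.635, 0.401); φ = arcsin(p_z) ≈ 23.65°, λ = atan2(p_y, p_x) ≈ -136.14°.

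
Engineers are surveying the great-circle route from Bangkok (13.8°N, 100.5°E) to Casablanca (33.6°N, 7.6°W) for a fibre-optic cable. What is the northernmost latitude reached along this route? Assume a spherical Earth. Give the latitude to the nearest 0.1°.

The great circle lies in the plane with unit normal n̂ = (p₁ × p₂)/|p₁ × p₂|.
Here n̂_z ≈ -0.774; the vertex latitude is φ_max = arccos|n̂_z| ≈ 39.3°.
Check via Clairaut: cos φ_max = |cos φ₁| · sin C = cos(13.8°)·sin(52.9°) ≈ 0.774, again giving ≈ 39.3°.

≈ 39.3°N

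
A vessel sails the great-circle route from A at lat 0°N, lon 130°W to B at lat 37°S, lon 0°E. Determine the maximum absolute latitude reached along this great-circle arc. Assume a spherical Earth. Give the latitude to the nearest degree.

≈ 45°S

The great circle lies in the plane with unit normal n̂ = (p₁ × p₂)/|p₁ × p₂|.
Here n̂_z ≈ +0.713; the vertex latitude is φ_max = arccos|n̂_z| ≈ 44.5°.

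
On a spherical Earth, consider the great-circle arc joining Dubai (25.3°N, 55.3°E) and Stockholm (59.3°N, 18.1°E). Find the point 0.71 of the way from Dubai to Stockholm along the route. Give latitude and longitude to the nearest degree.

≈ 51°N, 34°E

The haversine formula gives a central angle δ ≈ 0.745 rad (42.7°) between the endpoints.
Interpolate at f = 0.71 with slerp weights a = sin((1−f)δ)/sin δ ≈ 0.316, b = sin(fδ)/sin δ ≈ 0.744.
p = a·p₁ + b·p₂ ≈ (0.524, 0.353, 0.775); φ = arcsin(p_z) ≈ 50.82°, λ = atan2(p_y, p_x) ≈ 33.98°.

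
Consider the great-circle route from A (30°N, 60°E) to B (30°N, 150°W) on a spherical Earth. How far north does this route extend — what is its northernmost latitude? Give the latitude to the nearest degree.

The great circle lies in the plane with unit normal n̂ = (p₁ × p₂)/|p₁ × p₂|.
Here n̂_z ≈ +0.409; the vertex latitude is φ_max = arccos|n̂_z| ≈ 65.9°.
Check via Clairaut: cos φ_max = |cos φ₁| · sin C = cos(30.0°)·sin(28.2°) ≈ 0.409, again giving ≈ 65.9°.

≈ 66°N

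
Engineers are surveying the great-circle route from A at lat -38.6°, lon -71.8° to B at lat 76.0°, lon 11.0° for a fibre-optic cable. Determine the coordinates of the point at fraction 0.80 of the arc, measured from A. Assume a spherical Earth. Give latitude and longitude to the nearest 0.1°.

≈ lat 57.9°, lon -38.7°

Convert each endpoint to a unit vector on the sphere (x = cos φ cos λ, y = cos φ sin λ, z = sin φ).
The central angle between the endpoints is δ = arccos(p₁·p₂) ≈ 2.192 rad (125.6°).
Interpolate at f = 0.80 with slerp weights a = sin((1−f)δ)/sin δ ≈ 0.522, b = sin(fδ)/sin δ ≈ 1.209.
p = a·p₁ + b·p₂ ≈ (0.414, -0.332, 0.848); φ = arcsin(p_z) ≈ 57.94°, λ = atan2(p_y, p_x) ≈ -38.66°.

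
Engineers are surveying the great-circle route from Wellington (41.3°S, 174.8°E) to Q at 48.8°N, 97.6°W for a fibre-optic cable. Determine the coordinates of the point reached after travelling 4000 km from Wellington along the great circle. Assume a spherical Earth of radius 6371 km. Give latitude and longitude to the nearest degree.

≈ 14°S, 158°W

Write both endpoints as unit vectors p₁, p₂ with components (cos φ cos λ, cos φ sin λ, sin φ).
The central angle between the endpoints is δ = arccos(p₁·p₂) ≈ 2.067 rad (118.4°). The total great-circle distance is δ·R ≈ 2.067 × 6371 ≈ 13167 km, so the target fraction is f = 4000/13167 ≈ 0.304.
Interpolate at f ≈ 0.304 with slerp weights a = sin((1−f)δ)/sin δ ≈ 1.127, b = sin(fδ)/sin δ ≈ 0.668.
p = a·p₁ + b·p₂ ≈ (-0.901, -0.359, -0.241); φ = arcsin(p_z) ≈ -13.97°, λ = atan2(p_y, p_x) ≈ -158.27°.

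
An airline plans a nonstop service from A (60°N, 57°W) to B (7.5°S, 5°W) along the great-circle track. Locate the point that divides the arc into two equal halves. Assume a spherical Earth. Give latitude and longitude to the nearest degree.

Convert each endpoint to a unit vector on the sphere (x = cos φ cos λ, y = cos φ sin λ, z = sin φ).
The central angle between the endpoints is δ = arccos(p₁·p₂) ≈ 1.377 rad (78.9°).
Interpolate at f = 1/2 with slerp weights a = sin((1−f)δ)/sin δ ≈ 0.648, b = sin(fδ)/sin δ ≈ 0.648.
p = a·p₁ + b·p₂ ≈ (0.816, -0.328, 0.476); φ = arcsin(p_z) ≈ 28.45°, λ = atan2(p_y, p_x) ≈ -21.87°.

≈ (28°N, 22°W)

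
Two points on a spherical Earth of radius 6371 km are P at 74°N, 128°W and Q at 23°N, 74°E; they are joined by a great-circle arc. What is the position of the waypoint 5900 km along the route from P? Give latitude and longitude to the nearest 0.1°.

≈ 51.6°N, 78.7°E

Convert each endpoint to a unit vector on the sphere (x = cos φ cos λ, y = cos φ sin λ, z = sin φ).
The central angle between the endpoints is δ = arccos(p₁·p₂) ≈ 1.430 rad (81.9°). The total great-circle distance is δ·R ≈ 1.430 × 6371 ≈ 9110 km, so the target fraction is f = 5900/9110 ≈ 0.648.
Interpolate at f ≈ 0.648 with slerp weights a = sin((1−f)δ)/sin δ ≈ 0.488, b = sin(fδ)/sin δ ≈ 0.807.
p = a·p₁ + b·p₂ ≈ (0.122, 0.608, 0.784); φ = arcsin(p_z) ≈ 51.65°, λ = atan2(p_y, p_x) ≈ 78.65°.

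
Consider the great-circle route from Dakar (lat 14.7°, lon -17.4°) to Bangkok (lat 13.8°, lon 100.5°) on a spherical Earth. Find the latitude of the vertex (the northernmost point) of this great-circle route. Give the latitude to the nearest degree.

The great circle lies in the plane with unit normal n̂ = (p₁ × p₂)/|p₁ × p₂|.
Here n̂_z ≈ +0.897; the vertex latitude is φ_max = arccos|n̂_z| ≈ 26.2°.
Check via Clairaut: cos φ_max = |cos φ₁| · sin C = cos(14.7°)·sin(68.0°) ≈ 0.897, again giving ≈ 26.2°.

≈ 26°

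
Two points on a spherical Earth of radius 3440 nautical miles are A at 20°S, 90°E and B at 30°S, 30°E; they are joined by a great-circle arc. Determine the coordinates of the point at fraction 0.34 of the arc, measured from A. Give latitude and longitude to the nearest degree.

≈ 26°S, 71°E

The haversine formula gives a central angle δ ≈ 0.955 rad (54.7°) between the endpoints.
Interpolate at f = 0.34 with slerp weights a = sin((1−f)δ)/sin δ ≈ 0.722, b = sin(fδ)/sin δ ≈ 0.391.
p = a·p₁ + b·p₂ ≈ (0.293, 0.848, -0.442); φ = arcsin(p_z) ≈ -26.25°, λ = atan2(p_y, p_x) ≈ 70.93°.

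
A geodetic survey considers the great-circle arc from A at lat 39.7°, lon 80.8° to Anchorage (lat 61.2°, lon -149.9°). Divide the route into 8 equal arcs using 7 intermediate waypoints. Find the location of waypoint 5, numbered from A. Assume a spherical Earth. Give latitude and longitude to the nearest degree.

From cos δ = sin φ₁ sin φ₂ + cos φ₁ cos φ₂ cos Δλ, the central angle is δ ≈ 1.240 rad (71.0°).
Interpolate at f = 5/8 with slerp weights a = sin((1−f)δ)/sin δ ≈ 0.474, b = sin(fδ)/sin δ ≈ 0.740.
p = a·p₁ + b·p₂ ≈ (-0.250, 0.181, 0.951); φ = arcsin(p_z) ≈ 72.01°, λ = atan2(p_y, p_x) ≈ 144.05°.

≈ lat 72°, lon 144°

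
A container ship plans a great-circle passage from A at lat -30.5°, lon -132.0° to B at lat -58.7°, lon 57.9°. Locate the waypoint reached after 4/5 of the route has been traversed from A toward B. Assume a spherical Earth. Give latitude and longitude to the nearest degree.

Convert each endpoint to a unit vector on the sphere (x = cos φ cos λ, y = cos φ sin λ, z = sin φ).
The central angle between the endpoints is δ = arccos(p₁·p₂) ≈ 1.578 rad (90.4°).
Interpolate at f = 4/5 with slerp weights a = sin((1−f)δ)/sin δ ≈ 0.310, b = sin(fδ)/sin δ ≈ 0.953.
p = a·p₁ + b·p₂ ≈ (0.084, 0.221, -0.972); φ = arcsin(p_z) ≈ -76.34°, λ = atan2(p_y, p_x) ≈ 69.13°.

≈ lat -76°, lon 69°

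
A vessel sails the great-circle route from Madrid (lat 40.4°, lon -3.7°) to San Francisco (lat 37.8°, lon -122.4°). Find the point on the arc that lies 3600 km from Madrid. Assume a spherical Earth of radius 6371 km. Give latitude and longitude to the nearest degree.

≈ lat 57°, lon -47°

From cos δ = sin φ₁ sin φ₂ + cos φ₁ cos φ₂ cos Δλ, the central angle is δ ≈ 1.462 rad (83.8°). The total great-circle distance is δ·R ≈ 1.462 × 6371 ≈ 9316 km, so the target fraction is f = 3600/9316 ≈ 0.386.
Interpolate at f ≈ 0.386 with slerp weights a = sin((1−f)δ)/sin δ ≈ 0.786, b = sin(fδ)/sin δ ≈ 0.539.
p = a·p₁ + b·p₂ ≈ (0.369, -0.398, 0.840); φ = arcsin(p_z) ≈ 57.11°, λ = atan2(p_y, p_x) ≈ -47.13°.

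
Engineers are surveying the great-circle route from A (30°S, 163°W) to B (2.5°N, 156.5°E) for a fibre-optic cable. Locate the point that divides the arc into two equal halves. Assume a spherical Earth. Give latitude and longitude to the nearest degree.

≈ (15°S, 175°E)

Write both endpoints as unit vectors p₁, p₂ with components (cos φ cos λ, cos φ sin λ, sin φ).
The central angle between the endpoints is δ = arccos(p₁·p₂) ≈ 0.881 rad (50.5°).
Interpolate at f = 1/2 with slerp weights a = sin((1−f)δ)/sin δ ≈ 0.553, b = sin(fδ)/sin δ ≈ 0.553.
p = a·p₁ + b·p₂ ≈ (-0.964, 0.080, -0.252); φ = arcsin(p_z) ≈ -14.61°, λ = atan2(p_y, p_x) ≈ 175.24°.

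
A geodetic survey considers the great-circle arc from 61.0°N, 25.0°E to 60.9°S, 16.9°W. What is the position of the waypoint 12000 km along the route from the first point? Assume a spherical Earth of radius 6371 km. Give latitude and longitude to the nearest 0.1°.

The haversine formula gives a central angle δ ≈ 2.200 rad (126.1°) between the endpoints. The total great-circle distance is δ·R ≈ 2.200 × 6371 ≈ 14018 km, so the target fraction is f = 12000/14018 ≈ 0.856.
Interpolate at f ≈ 0.856 with slerp weights a = sin((1−f)δ)/sin δ ≈ 0.385, b = sin(fδ)/sin δ ≈ 1.177.
p = a·p₁ + b·p₂ ≈ (0.717, -0.087, -0.692); φ = arcsin(p_z) ≈ -43.75°, λ = atan2(p_y, p_x) ≈ -6.95°.

≈ 43.7°S, 7.0°W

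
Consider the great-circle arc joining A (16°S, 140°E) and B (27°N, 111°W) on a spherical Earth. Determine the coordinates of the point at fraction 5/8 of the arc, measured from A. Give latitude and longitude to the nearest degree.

Write both endpoints as unit vectors p₁, p₂ with components (cos φ cos λ, cos φ sin λ, sin φ).
The central angle between the endpoints is δ = arccos(p₁·p₂) ≈ 1.987 rad (113.8°).
Interpolate at f = 5/8 with slerp weights a = sin((1−f)δ)/sin δ ≈ 0.741, b = sin(fδ)/sin δ ≈ 1.034.
p = a·p₁ + b·p₂ ≈ (-0.876, -0.403, 0.265); φ = arcsin(p_z) ≈ 15.39°, λ = atan2(p_y, p_x) ≈ -155.32°.

≈ (15°N, 155°W)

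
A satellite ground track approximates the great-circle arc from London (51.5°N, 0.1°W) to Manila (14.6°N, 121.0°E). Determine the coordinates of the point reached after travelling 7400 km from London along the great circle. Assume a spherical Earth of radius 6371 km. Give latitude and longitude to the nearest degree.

Write both endpoints as unit vectors p₁, p₂ with components (cos φ cos λ, cos φ sin λ, sin φ).
The central angle between the endpoints is δ = arccos(p₁·p₂) ≈ 1.685 rad (96.5°). The total great-circle distance is δ·R ≈ 1.685 × 6371 ≈ 10735 km, so the target fraction is f = 7400/10735 ≈ 0.689.
Interpolate at f ≈ 0.689 with slerp weights a = sin((1−f)δ)/sin δ ≈ 0.503, b = sin(fδ)/sin δ ≈ 0.923.
p = a·p₁ + b·p₂ ≈ (-0.147, 0.765, 0.627); φ = arcsin(p_z) ≈ 38.79°, λ = atan2(p_y, p_x) ≈ 100.87°.

≈ 39°N, 101°E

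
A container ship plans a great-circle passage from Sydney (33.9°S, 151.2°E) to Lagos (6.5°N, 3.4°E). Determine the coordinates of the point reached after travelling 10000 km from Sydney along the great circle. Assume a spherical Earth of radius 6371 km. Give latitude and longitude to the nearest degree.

From cos δ = sin φ₁ sin φ₂ + cos φ₁ cos φ₂ cos Δλ, the central angle is δ ≈ 2.436 rad (139.6°). The total great-circle distance is δ·R ≈ 2.436 × 6371 ≈ 15517 km, so the target fraction is f = 10000/15517 ≈ 0.644.
Interpolate at f ≈ 0.644 with slerp weights a = sin((1−f)δ)/sin δ ≈ 1.174, b = sin(fδ)/sin δ ≈ 1.541.
p = a·p₁ + b·p₂ ≈ (0.675, 0.560, -0.480); φ = arcsin(p_z) ≈ -28.71°, λ = atan2(p_y, p_x) ≈ 39.71°.

≈ (29°S, 40°E)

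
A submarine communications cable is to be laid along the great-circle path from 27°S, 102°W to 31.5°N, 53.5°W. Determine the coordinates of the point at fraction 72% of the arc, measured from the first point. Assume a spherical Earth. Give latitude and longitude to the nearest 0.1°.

≈ 15.6°N, 68.3°W

Convert each endpoint to a unit vector on the sphere (x = cos φ cos λ, y = cos φ sin λ, z = sin φ).
The central angle between the endpoints is δ = arccos(p₁·p₂) ≈ 1.301 rad (74.6°).
Interpolate at f = 0.72 with slerp weights a = sin((1−f)δ)/sin δ ≈ 0.370, b = sin(fδ)/sin δ ≈ 0.836.
p = a·p₁ + b·p₂ ≈ (0.355, -0.895, 0.269); φ = arcsin(p_z) ≈ 15.60°, λ = atan2(p_y, p_x) ≈ -68.34°.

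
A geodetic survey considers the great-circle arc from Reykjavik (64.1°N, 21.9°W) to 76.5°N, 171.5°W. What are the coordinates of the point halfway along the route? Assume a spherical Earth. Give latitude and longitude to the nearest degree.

≈ 82°N, 49°W

From cos δ = sin φ₁ sin φ₂ + cos φ₁ cos φ₂ cos Δλ, the central angle is δ ≈ 0.665 rad (38.1°).
Interpolate at f = 1/2 with slerp weights a = sin((1−f)δ)/sin δ ≈ 0.529, b = sin(fδ)/sin δ ≈ 0.529.
p = a·p₁ + b·p₂ ≈ (0.092, -0.104, 0.990); φ = arcsin(p_z) ≈ 81.99°, λ = atan2(p_y, p_x) ≈ -48.54°.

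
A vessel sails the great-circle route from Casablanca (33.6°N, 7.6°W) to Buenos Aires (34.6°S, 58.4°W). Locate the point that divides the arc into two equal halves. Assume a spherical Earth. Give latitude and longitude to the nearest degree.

≈ 1°S, 33°W

Convert each endpoint to a unit vector on the sphere (x = cos φ cos λ, y = cos φ sin λ, z = sin φ).
The central angle between the endpoints is δ = arccos(p₁·p₂) ≈ 1.451 rad (83.2°).
Interpolate at f = 1/2 with slerp weights a = sin((1−f)δ)/sin δ ≈ 0.668, b = sin(fδ)/sin δ ≈ 0.668.
p = a·p₁ + b·p₂ ≈ (0.840, -0.542, -0.010); φ = arcsin(p_z) ≈ -0.55°, λ = atan2(p_y, p_x) ≈ -32.84°.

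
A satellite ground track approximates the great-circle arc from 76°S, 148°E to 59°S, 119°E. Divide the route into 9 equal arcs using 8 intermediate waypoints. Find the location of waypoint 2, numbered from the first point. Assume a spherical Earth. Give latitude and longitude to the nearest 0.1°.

Write both endpoints as unit vectors p₁, p₂ with components (cos φ cos λ, cos φ sin λ, sin φ).
The central angle between the endpoints is δ = arccos(p₁·p₂) ≈ 0.346 rad (19.8°).
Interpolate at f = 2/9 with slerp weights a = sin((1−f)δ)/sin δ ≈ 0.784, b = sin(fδ)/sin δ ≈ 0.226.
p = a·p₁ + b·p₂ ≈ (-0.217, 0.203, -0.955); φ = arcsin(p_z) ≈ -72.72°, λ = atan2(p_y, p_x) ≈ 137.03°.

≈ 72.7°S, 137.0°E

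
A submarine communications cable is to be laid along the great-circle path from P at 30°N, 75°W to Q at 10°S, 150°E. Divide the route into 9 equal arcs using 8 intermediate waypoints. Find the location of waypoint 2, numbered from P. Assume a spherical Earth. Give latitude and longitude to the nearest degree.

Write both endpoints as unit vectors p₁, p₂ with components (cos φ cos λ, cos φ sin λ, sin φ).
The central angle between the endpoints is δ = arccos(p₁·p₂) ≈ 2.332 rad (133.6°).
Interpolate at f = 2/9 with slerp weights a = sin((1−f)δ)/sin δ ≈ 1.341, b = sin(fδ)/sin δ ≈ 0.684.
p = a·p₁ + b·p₂ ≈ (-0.283, -0.785, 0.552); φ = arcsin(p_z) ≈ 33.47°, λ = atan2(p_y, p_x) ≈ -109.84°.

≈ 33°N, 110°W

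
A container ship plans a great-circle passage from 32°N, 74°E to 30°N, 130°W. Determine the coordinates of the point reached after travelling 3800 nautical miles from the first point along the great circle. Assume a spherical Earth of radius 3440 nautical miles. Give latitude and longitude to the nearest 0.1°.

Convert each endpoint to a unit vector on the sphere (x = cos φ cos λ, y = cos φ sin λ, z = sin φ).
The central angle between the endpoints is δ = arccos(p₁·p₂) ≈ 1.989 rad (114.0°). The total great-circle distance is δ·R ≈ 1.989 × 3440 ≈ 6842 nmi, so the target fraction is f = 3800/6842 ≈ 0.555.
Interpolate at f ≈ 0.555 with slerp weights a = sin((1−f)δ)/sin δ ≈ 0.846, b = sin(fδ)/sin δ ≈ 0.977.
p = a·p₁ + b·p₂ ≈ (-0.346, 0.041, 0.937); φ = arcsin(p_z) ≈ 69.59°, λ = atan2(p_y, p_x) ≈ 173.18°.

≈ 69.6°N, 173.2°E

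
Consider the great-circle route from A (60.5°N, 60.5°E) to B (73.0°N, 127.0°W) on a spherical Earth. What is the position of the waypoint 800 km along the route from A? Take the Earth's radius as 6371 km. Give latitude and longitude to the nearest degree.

≈ (68°N, 61°E)

From cos δ = sin φ₁ sin φ₂ + cos φ₁ cos φ₂ cos Δλ, the central angle is δ ≈ 0.810 rad (46.4°). The total great-circle distance is δ·R ≈ 0.810 × 6371 ≈ 5160 km, so the target fraction is f = 800/5160 ≈ 0.155.
Interpolate at f ≈ 0.155 with slerp weights a = sin((1−f)δ)/sin δ ≈ 0.873, b = sin(fδ)/sin δ ≈ 0.173.
p = a·p₁ + b·p₂ ≈ (0.181, 0.334, 0.925); φ = arcsin(p_z) ≈ 67.68°, λ = atan2(p_y, p_x) ≈ 61.50°.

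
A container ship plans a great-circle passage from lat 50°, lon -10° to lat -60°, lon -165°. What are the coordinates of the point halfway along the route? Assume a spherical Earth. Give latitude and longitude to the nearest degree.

Write both endpoints as unit vectors p₁, p₂ with components (cos φ cos λ, cos φ sin λ, sin φ).
The central angle between the endpoints is δ = arccos(p₁·p₂) ≈ 2.839 rad (162.7°).
Interpolate at f = 1/2 with slerp weights a = sin((1−f)δ)/sin δ ≈ 3.322, b = sin(fδ)/sin δ ≈ 3.322.
p = a·p₁ + b·p₂ ≈ (0.499, -0.801, -0.332); φ = arcsin(p_z) ≈ -19.40°, λ = atan2(p_y, p_x) ≈ -58.09°.

≈ lat -19°, lon -58°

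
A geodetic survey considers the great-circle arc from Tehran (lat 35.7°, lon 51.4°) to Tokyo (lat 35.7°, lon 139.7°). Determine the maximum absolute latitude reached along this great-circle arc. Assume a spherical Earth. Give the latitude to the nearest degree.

≈ 45°

The great circle lies in the plane with unit normal n̂ = (p₁ × p₂)/|p₁ × p₂|.
Here n̂_z ≈ +0.707; the vertex latitude is φ_max = arccos|n̂_z| ≈ 45.0°.
Check via Clairaut: cos φ_max = |cos φ₁| · sin C = cos(35.7°)·sin(60.5°) ≈ 0.707, again giving ≈ 45.0°.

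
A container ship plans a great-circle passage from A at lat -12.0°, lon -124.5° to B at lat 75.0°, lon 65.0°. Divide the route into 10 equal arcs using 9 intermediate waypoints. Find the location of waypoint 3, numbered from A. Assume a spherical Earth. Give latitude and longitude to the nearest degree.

The haversine formula gives a central angle δ ≈ 2.038 rad (116.8°) between the endpoints.
Interpolate at f = 3/10 with slerp weights a = sin((1−f)δ)/sin δ ≈ 1.109, b = sin(fδ)/sin δ ≈ 0.643.
p = a·p₁ + b·p₂ ≈ (-0.544, -0.743, 0.391); φ = arcsin(p_z) ≈ 22.99°, λ = atan2(p_y, p_x) ≈ -126.21°.

≈ lat 23°, lon -126°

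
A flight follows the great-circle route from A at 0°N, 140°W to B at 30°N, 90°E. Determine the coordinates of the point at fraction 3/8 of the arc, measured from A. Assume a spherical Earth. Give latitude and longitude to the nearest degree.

Convert each endpoint to a unit vector on the sphere (x = cos φ cos λ, y = cos φ sin λ, z = sin φ).
The central angle between the endpoints is δ = arccos(p₁·p₂) ≈ 2.161 rad (123.8°).
Interpolate at f = 3/8 with slerp weights a = sin((1−f)δ)/sin δ ≈ 1.175, b = sin(fδ)/sin δ ≈ 0.872.
p = a·p₁ + b·p₂ ≈ (-0.900, 0.000, 0.436); φ = arcsin(p_z) ≈ 25.86°, λ = atan2(p_y, p_x) ≈ 179.98°.

≈ 26°N, 180°E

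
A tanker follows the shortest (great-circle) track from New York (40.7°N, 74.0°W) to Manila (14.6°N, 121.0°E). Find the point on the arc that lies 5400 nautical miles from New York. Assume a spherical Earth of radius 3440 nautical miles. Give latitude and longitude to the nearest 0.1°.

Write both endpoints as unit vectors p₁, p₂ with components (cos φ cos λ, cos φ sin λ, sin φ).
The central angle between the endpoints is δ = arccos(p₁·p₂) ≈ 2.146 rad (123.0°). The total great-circle distance is δ·R ≈ 2.146 × 3440 ≈ 7383 nmi, so the target fraction is f = 5400/7383 ≈ 0.731.
Interpolate at f ≈ 0.731 with slerp weights a = sin((1−f)δ)/sin δ ≈ 0.650, b = sin(fδ)/sin δ ≈ 1.192.
p = a·p₁ + b·p₂ ≈ (-0.458, 0.515, 0.724); φ = arcsin(p_z) ≈ 46.40°, λ = atan2(p_y, p_x) ≈ 131.66°.

≈ 46.4°N, 131.7°E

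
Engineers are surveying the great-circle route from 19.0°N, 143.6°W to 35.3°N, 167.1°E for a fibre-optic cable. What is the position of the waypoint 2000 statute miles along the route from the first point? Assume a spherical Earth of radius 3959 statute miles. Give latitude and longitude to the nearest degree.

Convert each endpoint to a unit vector on the sphere (x = cos φ cos λ, y = cos φ sin λ, z = sin φ).
The central angle between the endpoints is δ = arccos(p₁·p₂) ≈ 0.807 rad (46.3°). The total great-circle distance is δ·R ≈ 0.807 × 3959 ≈ 3197 mi, so the target fraction is f = 2000/3197 ≈ 0.626.
Interpolate at f ≈ 0.626 with slerp weights a = sin((1−f)δ)/sin δ ≈ 0.412, b = sin(fδ)/sin δ ≈ 0.670.
p = a·p₁ + b·p₂ ≈ (-0.846, -0.109, 0.521); φ = arcsin(p_z) ≈ 31.41°, λ = atan2(p_y, p_x) ≈ -172.65°.

≈ 31°N, 173°W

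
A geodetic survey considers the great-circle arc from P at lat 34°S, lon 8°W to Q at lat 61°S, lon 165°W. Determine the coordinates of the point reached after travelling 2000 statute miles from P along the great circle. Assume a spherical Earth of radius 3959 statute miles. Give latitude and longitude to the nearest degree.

Convert each endpoint to a unit vector on the sphere (x = cos φ cos λ, y = cos φ sin λ, z = sin φ).
The central angle between the endpoints is δ = arccos(p₁·p₂) ≈ 1.451 rad (83.2°). The total great-circle distance is δ·R ≈ 1.451 × 3959 ≈ 5746 mi, so the target fraction is f = 2000/5746 ≈ 0.348.
Interpolate at f ≈ 0.348 with slerp weights a = sin((1−f)δ)/sin δ ≈ 0.817, b = sin(fδ)/sin δ ≈ 0.487.
p = a·p₁ + b·p₂ ≈ (0.442, -0.155, -0.883); φ = arcsin(p_z) ≈ -62.03°, λ = atan2(p_y, p_x) ≈ -19.35°.

≈ lat 62°S, lon 19°W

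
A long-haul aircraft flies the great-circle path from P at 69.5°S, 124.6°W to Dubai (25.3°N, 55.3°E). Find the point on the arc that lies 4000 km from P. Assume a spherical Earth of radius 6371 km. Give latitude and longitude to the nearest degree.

The haversine formula gives a central angle δ ≈ 2.370 rad (135.8°) between the endpoints. The total great-circle distance is δ·R ≈ 2.370 × 6371 ≈ 15100 km, so the target fraction is f = 4000/15100 ≈ 0.265.
Interpolate at f ≈ 0.265 with slerp weights a = sin((1−f)δ)/sin δ ≈ 1.413, b = sin(fδ)/sin δ ≈ 0.843.
p = a·p₁ + b·p₂ ≈ (0.153, 0.219, -0.964); φ = arcsin(p_z) ≈ -74.53°, λ = atan2(p_y, p_x) ≈ 55.11°.

≈ 75°S, 55°E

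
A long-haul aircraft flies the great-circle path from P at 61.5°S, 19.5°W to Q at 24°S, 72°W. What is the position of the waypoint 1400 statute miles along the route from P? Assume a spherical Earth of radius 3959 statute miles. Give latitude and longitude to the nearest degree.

The haversine formula gives a central angle δ ≈ 0.898 rad (51.5°) between the endpoints. The total great-circle distance is δ·R ≈ 0.898 × 3959 ≈ 3557 mi, so the target fraction is f = 1400/3557 ≈ 0.394.
Interpolate at f ≈ 0.394 with slerp weights a = sin((1−f)δ)/sin δ ≈ 0.662, b = sin(fδ)/sin δ ≈ 0.443.
p = a·p₁ + b·p₂ ≈ (0.423, -0.490, -0.762); φ = arcsin(p_z) ≈ -49.66°, λ = atan2(p_y, p_x) ≈ -49.21°.

≈ 50°S, 49°W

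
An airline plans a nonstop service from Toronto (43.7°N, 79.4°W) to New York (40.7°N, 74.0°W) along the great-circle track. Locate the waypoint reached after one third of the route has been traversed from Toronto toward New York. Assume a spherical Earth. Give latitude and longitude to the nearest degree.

From cos δ = sin φ₁ sin φ₂ + cos φ₁ cos φ₂ cos Δλ, the central angle is δ ≈ 0.087 rad (5.0°).
Interpolate at f = 1/3 with slerp weights a = sin((1−f)δ)/sin δ ≈ 0.667, b = sin(fδ)/sin δ ≈ 0.334.
p = a·p₁ + b·p₂ ≈ (0.158, -0.717, 0.679); φ = arcsin(p_z) ≈ 42.73°, λ = atan2(p_y, p_x) ≈ -77.54°.

≈ (43°N, 78°W)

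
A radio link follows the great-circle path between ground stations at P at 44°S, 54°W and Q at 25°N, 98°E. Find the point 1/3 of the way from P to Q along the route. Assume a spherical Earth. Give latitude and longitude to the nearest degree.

≈ 47°S, 20°E

The haversine formula gives a central angle δ ≈ 2.624 rad (150.4°) between the endpoints.
Interpolate at f = 1/3 with slerp weights a = sin((1−f)δ)/sin δ ≈ 1.990, b = sin(fδ)/sin δ ≈ 1.552.
p = a·p₁ + b·p₂ ≈ (0.646, 0.235, -0.727); φ = arcsin(p_z) ≈ -46.60°, λ = atan2(p_y, p_x) ≈ 19.98°.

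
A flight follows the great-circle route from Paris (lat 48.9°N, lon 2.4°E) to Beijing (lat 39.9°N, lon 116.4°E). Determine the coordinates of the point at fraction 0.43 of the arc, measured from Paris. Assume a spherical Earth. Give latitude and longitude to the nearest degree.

Convert each endpoint to a unit vector on the sphere (x = cos φ cos λ, y = cos φ sin λ, z = sin φ).
The central angle between the endpoints is δ = arccos(p₁·p₂) ≈ 1.289 rad (73.8°).
Interpolate at f = 0.43 with slerp weights a = sin((1−f)δ)/sin δ ≈ 0.698, b = sin(fδ)/sin δ ≈ 0.548.
p = a·p₁ + b·p₂ ≈ (0.271, 0.396, 0.877); φ = arcsin(p_z) ≈ 61.32°, λ = atan2(p_y, p_x) ≈ 55.55°.

≈ lat 61°N, lon 56°E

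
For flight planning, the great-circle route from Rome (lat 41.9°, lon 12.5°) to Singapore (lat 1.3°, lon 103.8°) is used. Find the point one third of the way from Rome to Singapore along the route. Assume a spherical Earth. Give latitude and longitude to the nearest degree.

≈ lat 36°, lon 51°

Convert each endpoint to a unit vector on the sphere (x = cos φ cos λ, y = cos φ sin λ, z = sin φ).
The central angle between the endpoints is δ = arccos(p₁·p₂) ≈ 1.573 rad (90.1°).
Interpolate at f = 1/3 with slerp weights a = sin((1−f)δ)/sin δ ≈ 0.867, b = sin(fδ)/sin δ ≈ 0.501.
p = a·p₁ + b·p₂ ≈ (0.510, 0.626, 0.590); φ = arcsin(p_z) ≈ 36.16°, λ = atan2(p_y, p_x) ≈ 50.79°.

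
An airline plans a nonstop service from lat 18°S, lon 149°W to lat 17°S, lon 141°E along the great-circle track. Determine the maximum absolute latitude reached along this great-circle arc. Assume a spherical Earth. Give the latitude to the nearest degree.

≈ 21°S

The great circle lies in the plane with unit normal n̂ = (p₁ × p₂)/|p₁ × p₂|.
Here n̂_z ≈ -0.933; the vertex latitude is φ_max = arccos|n̂_z| ≈ 21.1°.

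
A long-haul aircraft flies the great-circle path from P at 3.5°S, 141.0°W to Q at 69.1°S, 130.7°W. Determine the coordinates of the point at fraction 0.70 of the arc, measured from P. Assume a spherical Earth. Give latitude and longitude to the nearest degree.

Write both endpoints as unit vectors p₁, p₂ with components (cos φ cos λ, cos φ sin λ, sin φ).
The central angle between the endpoints is δ = arccos(p₁·p₂) ≈ 1.151 rad (66.0°).
Interpolate at f = 0.70 with slerp weights a = sin((1−f)δ)/sin δ ≈ 0.371, b = sin(fδ)/sin δ ≈ 0.790.
p = a·p₁ + b·p₂ ≈ (-0.471, -0.446, -0.761); φ = arcsin(p_z) ≈ -49.52°, λ = atan2(p_y, p_x) ≈ -136.55°.

≈ 50°S, 137°W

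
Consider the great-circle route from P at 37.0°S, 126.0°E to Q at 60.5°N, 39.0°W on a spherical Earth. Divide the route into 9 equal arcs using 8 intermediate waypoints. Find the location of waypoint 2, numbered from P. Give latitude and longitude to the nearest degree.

The haversine formula gives a central angle δ ≈ 2.699 rad (154.6°) between the endpoints.
Interpolate at f = 2/9 with slerp weights a = sin((1−f)δ)/sin δ ≈ 2.017, b = sin(fδ)/sin δ ≈ 1.318.
p = a·p₁ + b·p₂ ≈ (-0.442, 0.894, -0.066); φ = arcsin(p_z) ≈ -3.81°, λ = atan2(p_y, p_x) ≈ 116.31°.

≈ 4°S, 116°E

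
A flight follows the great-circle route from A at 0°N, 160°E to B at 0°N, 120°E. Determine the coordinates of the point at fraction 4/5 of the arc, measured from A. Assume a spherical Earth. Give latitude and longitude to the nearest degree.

The haversine formula gives a central angle δ ≈ 0.698 rad (40.0°) between the endpoints.
Interpolate at f = 4/5 with slerp weights a = sin((1−f)δ)/sin δ ≈ 0.217, b = sin(fδ)/sin δ ≈ 0.824.
p = a·p₁ + b·p₂ ≈ (-0.616, 0.788, 0.000); φ = arcsin(p_z) ≈ 0.00°, λ = atan2(p_y, p_x) ≈ 128.00°.

≈ 0°N, 128°E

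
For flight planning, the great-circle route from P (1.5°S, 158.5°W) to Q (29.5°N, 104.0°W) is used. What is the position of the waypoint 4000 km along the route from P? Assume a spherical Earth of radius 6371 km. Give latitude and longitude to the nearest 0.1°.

≈ (18.7°N, 128.2°W)

The haversine formula gives a central angle δ ≈ 1.056 rad (60.5°) between the endpoints. The total great-circle distance is δ·R ≈ 1.056 × 6371 ≈ 6728 km, so the target fraction is f = 4000/6728 ≈ 0.595.
Interpolate at f ≈ 0.595 with slerp weights a = sin((1−f)δ)/sin δ ≈ 0.477, b = sin(fδ)/sin δ ≈ 0.675.
p = a·p₁ + b·p₂ ≈ (-0.586, -0.745, 0.320); φ = arcsin(p_z) ≈ 18.65°, λ = atan2(p_y, p_x) ≈ -128.19°.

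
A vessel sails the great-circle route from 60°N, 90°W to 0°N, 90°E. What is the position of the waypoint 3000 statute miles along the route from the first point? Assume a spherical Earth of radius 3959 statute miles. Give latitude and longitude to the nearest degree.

≈ 77°N, 90°E

Write both endpoints as unit vectors p₁, p₂ with components (cos φ cos λ, cos φ sin λ, sin φ).
The central angle between the endpoints is δ = arccos(p₁·p₂) ≈ 2.094 rad (120.0°). The total great-circle distance is δ·R ≈ 2.094 × 3959 ≈ 8292 mi, so the target fraction is f = 3000/8292 ≈ 0.362.
Interpolate at f ≈ 0.362 with slerp weights a = sin((1−f)δ)/sin δ ≈ 1.123, b = sin(fδ)/sin δ ≈ 0.794.
p = a·p₁ + b·p₂ ≈ (0.000, 0.232, 0.973); φ = arcsin(p_z) ≈ 76.58°, λ = atan2(p_y, p_x) ≈ 90.00°.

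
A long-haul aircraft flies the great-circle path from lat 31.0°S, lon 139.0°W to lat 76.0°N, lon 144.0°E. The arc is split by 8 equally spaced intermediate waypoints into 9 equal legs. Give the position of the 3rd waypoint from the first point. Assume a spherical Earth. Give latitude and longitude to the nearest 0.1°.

From cos δ = sin φ₁ sin φ₂ + cos φ₁ cos φ₂ cos Δλ, the central angle is δ ≈ 2.041 rad (116.9°).
Interpolate at f = 3/9 with slerp weights a = sin((1−f)δ)/sin δ ≈ 1.097, b = sin(fδ)/sin δ ≈ 0.706.
p = a·p₁ + b·p₂ ≈ (-0.848, -0.517, 0.120); φ = arcsin(p_z) ≈ 6.87°, λ = atan2(p_y, p_x) ≈ -148.64°.

≈ lat 6.9°N, lon 148.6°W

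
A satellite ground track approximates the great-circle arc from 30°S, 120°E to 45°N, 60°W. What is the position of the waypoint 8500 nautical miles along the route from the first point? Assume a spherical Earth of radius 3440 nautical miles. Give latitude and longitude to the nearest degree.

Write both endpoints as unit vectors p₁, p₂ with components (cos φ cos λ, cos φ sin λ, sin φ).
The central angle between the endpoints is δ = arccos(p₁·p₂) ≈ 2.880 rad (165.0°). The total great-circle distance is δ·R ≈ 2.880 × 3440 ≈ 9906 nmi, so the target fraction is f = 8500/9906 ≈ 0.858.
Interpolate at f ≈ 0.858 with slerp weights a = sin((1−f)δ)/sin δ ≈ 1.536, b = sin(fδ)/sin δ ≈ 2.401.
p = a·p₁ + b·p₂ ≈ (0.184, -0.318, 0.930); φ = arcsin(p_z) ≈ 68.43°, λ = atan2(p_y, p_x) ≈ -60.00°.

≈ 68°N, 60°W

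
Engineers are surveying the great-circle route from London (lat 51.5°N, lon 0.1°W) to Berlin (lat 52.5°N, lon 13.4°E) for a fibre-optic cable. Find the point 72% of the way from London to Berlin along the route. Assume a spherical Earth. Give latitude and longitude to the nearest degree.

From cos δ = sin φ₁ sin φ₂ + cos φ₁ cos φ₂ cos Δλ, the central angle is δ ≈ 0.146 rad (8.4°).
Interpolate at f = 0.72 with slerp weights a = sin((1−f)δ)/sin δ ≈ 0.281, b = sin(fδ)/sin δ ≈ 0.721.
p = a·p₁ + b·p₂ ≈ (0.602, 0.101, 0.792); φ = arcsin(p_z) ≈ 52.38°, λ = atan2(p_y, p_x) ≈ 9.57°.

≈ lat 52°N, lon 10°E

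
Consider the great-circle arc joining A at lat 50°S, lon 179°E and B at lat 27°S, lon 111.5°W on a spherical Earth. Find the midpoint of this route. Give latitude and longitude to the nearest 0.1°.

≈ lat 43.9°S, lon 139.8°W

Convert each endpoint to a unit vector on the sphere (x = cos φ cos λ, y = cos φ sin λ, z = sin φ).
The central angle between the endpoints is δ = arccos(p₁·p₂) ≈ 0.990 rad (56.7°).
Interpolate at f = 1/2 with slerp weights a = sin((1−f)δ)/sin δ ≈ 0.568, b = sin(fδ)/sin δ ≈ 0.568.
p = a·p₁ + b·p₂ ≈ (-0.551, -0.465, -0.693); φ = arcsin(p_z) ≈ -43.89°, λ = atan2(p_y, p_x) ≈ -139.84°.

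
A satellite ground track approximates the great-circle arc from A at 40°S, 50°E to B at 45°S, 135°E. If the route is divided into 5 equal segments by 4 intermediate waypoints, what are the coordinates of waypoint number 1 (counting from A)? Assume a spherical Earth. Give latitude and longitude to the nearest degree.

Write both endpoints as unit vectors p₁, p₂ with components (cos φ cos λ, cos φ sin λ, sin φ).
The central angle between the endpoints is δ = arccos(p₁·p₂) ≈ 1.045 rad (59.9°).
Interpolate at f = 1/5 with slerp weights a = sin((1−f)δ)/sin δ ≈ 0.858, b = sin(fδ)/sin δ ≈ 0.240.
p = a·p₁ + b·p₂ ≈ (0.302, 0.623, -0.721); φ = arcsin(p_z) ≈ -46.14°, λ = atan2(p_y, p_x) ≈ 64.12°.

≈ 46°S, 64°E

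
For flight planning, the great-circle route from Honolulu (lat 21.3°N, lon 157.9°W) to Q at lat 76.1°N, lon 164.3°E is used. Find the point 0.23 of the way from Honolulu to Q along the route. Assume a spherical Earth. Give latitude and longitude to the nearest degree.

≈ lat 34°N, lon 161°W

Convert each endpoint to a unit vector on the sphere (x = cos φ cos λ, y = cos φ sin λ, z = sin φ).
The central angle between the endpoints is δ = arccos(p₁·p₂) ≈ 1.013 rad (58.0°).
Interpolate at f = 0.23 with slerp weights a = sin((1−f)δ)/sin δ ≈ 0.829, b = sin(fδ)/sin δ ≈ 0.272.
p = a·p₁ + b·p₂ ≈ (-0.778, -0.273, 0.565); φ = arcsin(p_z) ≈ 34.42°, λ = atan2(p_y, p_x) ≈ -160.68°.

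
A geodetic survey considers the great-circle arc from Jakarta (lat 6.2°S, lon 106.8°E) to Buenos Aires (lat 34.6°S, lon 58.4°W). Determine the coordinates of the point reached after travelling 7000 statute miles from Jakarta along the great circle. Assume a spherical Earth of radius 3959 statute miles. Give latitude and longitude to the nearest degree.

Write both endpoints as unit vectors p₁, p₂ with components (cos φ cos λ, cos φ sin λ, sin φ).
The central angle between the endpoints is δ = arccos(p₁·p₂) ≈ 2.389 rad (136.9°). The total great-circle distance is δ·R ≈ 2.389 × 3959 ≈ 9458 mi, so the target fraction is f = 7000/9458 ≈ 0.740.
Interpolate at f ≈ 0.740 with slerp weights a = sin((1−f)δ)/sin δ ≈ 0.851, b = sin(fδ)/sin δ ≈ 1.434.
p = a·p₁ + b·p₂ ≈ (0.374, -0.196, -0.906); φ = arcsin(p_z) ≈ -65.02°, λ = atan2(p_y, p_x) ≈ -27.63°.

≈ lat 65°S, lon 28°W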